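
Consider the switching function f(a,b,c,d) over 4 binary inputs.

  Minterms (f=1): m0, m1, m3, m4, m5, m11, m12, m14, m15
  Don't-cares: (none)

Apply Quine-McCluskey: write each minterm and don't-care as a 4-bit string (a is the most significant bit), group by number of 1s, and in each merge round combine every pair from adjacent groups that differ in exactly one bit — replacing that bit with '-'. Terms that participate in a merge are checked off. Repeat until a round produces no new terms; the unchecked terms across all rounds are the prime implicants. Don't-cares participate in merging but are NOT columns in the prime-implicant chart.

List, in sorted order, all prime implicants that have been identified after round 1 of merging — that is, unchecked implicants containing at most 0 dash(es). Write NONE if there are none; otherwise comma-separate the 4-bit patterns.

NONE

size-2^0 implicants → 0000(✓)  0001(✓)  0011(✓)  0100(✓)  0101(✓)  1011(✓)  1100(✓)  1110(✓)  1111(✓)
size-2^1 implicants → -011  -100  0-00(✓)  0-01(✓)  00-1  000-(✓)  010-(✓)  1-11  11-0  111-
size-2^2 implicants → 0-0-
Unchecked terms (primes): -011, -100, 0-0-, 00-1, 1-11, 11-0, 111-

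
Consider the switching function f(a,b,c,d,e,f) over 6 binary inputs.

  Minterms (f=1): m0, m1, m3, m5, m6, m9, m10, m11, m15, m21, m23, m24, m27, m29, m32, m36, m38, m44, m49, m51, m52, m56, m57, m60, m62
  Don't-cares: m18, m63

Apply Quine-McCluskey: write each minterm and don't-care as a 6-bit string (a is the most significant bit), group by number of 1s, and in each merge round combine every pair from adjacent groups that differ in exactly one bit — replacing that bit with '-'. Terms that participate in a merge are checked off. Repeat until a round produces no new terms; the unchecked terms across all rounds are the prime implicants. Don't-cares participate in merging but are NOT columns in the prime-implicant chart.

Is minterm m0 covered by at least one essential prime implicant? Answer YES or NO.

NO

size-2^0 implicants → 000000(✓)  000001(✓)  000011(✓)  000101(✓)  000110(✓)  001001(✓)  001010(✓)  001011(✓)  001111(✓)  010010  010101(✓)  010111(✓)  011000(✓)  011011(✓)  011101(✓)  100000(✓)  100100(✓)  100110(✓)  101100(✓)  110001(✓)  110011(✓)  110100(✓)  111000(✓)  111001(✓)  111100(✓)  111110(✓)  111111(✓)
size-2^1 implicants → -00000  -00110  -11000  0-0101  0-1011  00-001(✓)  00-011(✓)  000-01  0000-1(✓)  00000-  001-11  0010-1(✓)  00101-  01-101  0101-1  1-0100(✓)  1-1100(✓)  10-100(✓)  100-00  1001-0  11-001  11-100(✓)  1100-1  111-00  11100-  1111-0  11111-
size-2^2 implicants → 00-0-1  1--100
Unchecked terms (primes): -00000, -00110, -11000, 0-0101, 0-1011, 00-0-1, 000-01, 00000-, 001-11, 00101-, 01-101, 010010, 0101-1, 1--100, 100-00, 1001-0, 11-001, 1100-1, 111-00, 11100-, 1111-0, 11111-
Minterm coverage:
  m0 ⊆ -00000,00000-
  m1 ⊆ 00-0-1,000-01,00000-
  m3 ⊆ 00-0-1 [E]
  m5 ⊆ 0-0101,000-01
  m6 ⊆ -00110 [E]
  m9 ⊆ 00-0-1 [E]
  m10 ⊆ 00101- [E]
  m11 ⊆ 0-1011,00-0-1,001-11,00101-
  m15 ⊆ 001-11 [E]
  m21 ⊆ 0-0101,01-101,0101-1
  m23 ⊆ 0101-1 [E]
  m24 ⊆ -11000 [E]
  m27 ⊆ 0-1011 [E]
  m29 ⊆ 01-101 [E]
  m32 ⊆ -00000,100-00
  m36 ⊆ 1--100,100-00,1001-0
  m38 ⊆ -00110,1001-0
  m44 ⊆ 1--100 [E]
  m49 ⊆ 11-001,1100-1
  m51 ⊆ 1100-1 [E]
  m52 ⊆ 1--100 [E]
  m56 ⊆ -11000,111-00,11100-
  m57 ⊆ 11-001,11100-
  m60 ⊆ 1--100,111-00,1111-0
  m62 ⊆ 1111-0,11111-
E = {-00110, -11000, 0-1011, 00-0-1, 001-11, 00101-, 01-101, 0101-1, 1--100, 1100-1}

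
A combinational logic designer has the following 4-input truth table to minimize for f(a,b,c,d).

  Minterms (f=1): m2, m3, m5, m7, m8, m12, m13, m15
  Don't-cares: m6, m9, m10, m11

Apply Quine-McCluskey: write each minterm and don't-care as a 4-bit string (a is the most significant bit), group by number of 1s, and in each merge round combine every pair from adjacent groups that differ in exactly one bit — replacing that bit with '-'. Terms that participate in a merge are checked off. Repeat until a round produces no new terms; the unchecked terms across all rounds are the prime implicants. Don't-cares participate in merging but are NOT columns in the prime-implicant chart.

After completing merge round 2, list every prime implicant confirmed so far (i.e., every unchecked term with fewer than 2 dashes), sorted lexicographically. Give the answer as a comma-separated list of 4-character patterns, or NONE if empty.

NONE

Round 0: 0010✓ 0011✓ 0101✓ 0110✓ 0111✓ 1000✓ 1001✓ 1010✓ 1011✓ 1100✓ 1101✓ 1111✓
Round 1: -010✓ -011✓ -101✓ -111✓ 0-10✓ 0-11✓ 001-✓ 01-1✓ 011-✓ 1-00✓ 1-01✓ 1-11✓ 10-0✓ 10-1✓ 100-✓ 101-✓ 11-1✓ 110-✓
Round 2: --11 -01- -1-1 0-1- 1--1 1-0- 10--
PIs = {--11, -01-, -1-1, 0-1-, 1--1, 1-0-, 10--}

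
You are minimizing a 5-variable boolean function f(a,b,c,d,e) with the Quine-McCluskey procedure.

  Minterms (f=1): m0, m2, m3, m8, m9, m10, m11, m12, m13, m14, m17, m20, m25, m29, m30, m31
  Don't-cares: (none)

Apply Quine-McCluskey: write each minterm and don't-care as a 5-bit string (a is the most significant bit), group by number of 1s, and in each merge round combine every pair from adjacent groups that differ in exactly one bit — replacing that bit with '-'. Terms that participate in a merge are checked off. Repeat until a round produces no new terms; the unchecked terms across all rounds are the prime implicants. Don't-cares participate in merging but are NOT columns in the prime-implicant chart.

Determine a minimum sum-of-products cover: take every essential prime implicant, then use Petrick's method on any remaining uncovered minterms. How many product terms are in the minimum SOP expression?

7

size-2^0 implicants → 00000(✓)  00010(✓)  00011(✓)  01000(✓)  01001(✓)  01010(✓)  01011(✓)  01100(✓)  01101(✓)  01110(✓)  10001(✓)  10100  11001(✓)  11101(✓)  11110(✓)  11111(✓)
size-2^1 implicants → -1001(✓)  -1101(✓)  -1110  0-000(✓)  0-010(✓)  0-011(✓)  000-0(✓)  0001-(✓)  01-00(✓)  01-01(✓)  01-10(✓)  010-0(✓)  010-1(✓)  0100-(✓)  0101-(✓)  011-0(✓)  0110-(✓)  1-001  11-01(✓)  111-1  1111-
size-2^2 implicants → -1-01  0-0-0  0-01-  01--0  01-0-  010--
Unchecked terms (primes): -1-01, -1110, 0-0-0, 0-01-, 01--0, 01-0-, 010--, 1-001, 10100, 111-1, 1111-
Minterm coverage:
  m0 ⊆ 0-0-0 [E]
  m2 ⊆ 0-0-0,0-01-
  m3 ⊆ 0-01- [E]
  m8 ⊆ 0-0-0,01--0,01-0-,010--
  m9 ⊆ -1-01,01-0-,010--
  m10 ⊆ 0-0-0,0-01-,01--0,010--
  m11 ⊆ 0-01-,010--
  m12 ⊆ 01--0,01-0-
  m13 ⊆ -1-01,01-0-
  m14 ⊆ -1110,01--0
  m17 ⊆ 1-001 [E]
  m20 ⊆ 10100 [E]
  m25 ⊆ -1-01,1-001
  m29 ⊆ -1-01,111-1
  m30 ⊆ -1110,1111-
  m31 ⊆ 111-1,1111-
E = {0-0-0, 0-01-, 1-001, 10100}
Petrick residual → -1-01, 01--0, 1111-
Cover = bd'e + a'c'e' + a'c'd + a'be' + ac'd'e + ab'cd'e' + abcd  |cover|=7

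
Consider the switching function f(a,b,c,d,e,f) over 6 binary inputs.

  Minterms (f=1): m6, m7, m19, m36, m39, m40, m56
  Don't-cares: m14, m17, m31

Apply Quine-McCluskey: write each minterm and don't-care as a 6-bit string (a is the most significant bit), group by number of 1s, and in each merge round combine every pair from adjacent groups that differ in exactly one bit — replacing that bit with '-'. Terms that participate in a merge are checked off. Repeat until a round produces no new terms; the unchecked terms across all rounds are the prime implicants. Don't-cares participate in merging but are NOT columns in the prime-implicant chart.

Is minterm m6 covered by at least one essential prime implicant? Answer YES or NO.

size-2^0 implicants → 000110(✓)  000111(✓)  001110(✓)  010001(✓)  010011(✓)  011111  100100  100111(✓)  101000(✓)  111000(✓)
size-2^1 implicants → -00111  00-110  00011-  0100-1  1-1000
Unchecked terms (primes): -00111, 00-110, 00011-, 0100-1, 011111, 1-1000, 100100
Minterm coverage:
  m6 ⊆ 00-110,00011-
  m7 ⊆ -00111,00011-
  m19 ⊆ 0100-1 [E]
  m36 ⊆ 100100 [E]
  m39 ⊆ -00111 [E]
  m40 ⊆ 1-1000 [E]
  m56 ⊆ 1-1000 [E]
E = {-00111, 0100-1, 1-1000, 100100}

NO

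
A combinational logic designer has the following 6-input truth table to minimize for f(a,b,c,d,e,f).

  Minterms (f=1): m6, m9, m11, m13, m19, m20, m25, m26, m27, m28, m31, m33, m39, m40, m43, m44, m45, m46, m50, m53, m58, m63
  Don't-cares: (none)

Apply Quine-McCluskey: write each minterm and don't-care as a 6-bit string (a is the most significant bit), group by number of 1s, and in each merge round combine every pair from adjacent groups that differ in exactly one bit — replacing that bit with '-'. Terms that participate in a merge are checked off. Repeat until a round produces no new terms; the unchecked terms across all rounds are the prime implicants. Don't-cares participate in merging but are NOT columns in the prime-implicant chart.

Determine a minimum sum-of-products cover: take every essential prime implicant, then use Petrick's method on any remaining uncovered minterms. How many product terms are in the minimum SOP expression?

[col 0] 000110, 001001*, 001011*, 001101*, 010011*, 010100*, 011001*, 011010*, 011011*, 011100*, 011111*, 100001, 100111, 101000*, 101011*, 101100*, 101101*, 101110*, 110010*, 110101, 111010*, 111111*
[col 1] -01011, -01101, -11010, -11111, 0-1001*, 0-1011*, 001-01, 0010-1*, 01-011, 01-100, 011-11, 0110-1*, 01101-, 101-00, 1011-0, 10110-, 11-010
[col 2] 0-10-1
Prime implicants: -01011, -01101, -11010, -11111, 0-10-1, 000110, 001-01, 01-011, 01-100, 011-11, 01101-, 100001, 100111, 101-00, 1011-0, 10110-, 11-010, 110101
PI chart (minterm → PIs covering it):
  6 | 000110  (sole → essential)
  9 | 0-10-1,001-01
  11 | -01011,0-10-1
  13 | -01101,001-01
  19 | 01-011  (sole → essential)
  20 | 01-100  (sole → essential)
  25 | 0-10-1  (sole → essential)
  26 | -11010,01101-
  27 | 0-10-1,01-011,011-11,01101-
  28 | 01-100  (sole → essential)
  31 | -11111,011-11
  33 | 100001  (sole → essential)
  39 | 100111  (sole → essential)
  40 | 101-00  (sole → essential)
  43 | -01011  (sole → essential)
  44 | 101-00,1011-0,10110-
  45 | -01101,10110-
  46 | 1011-0  (sole → essential)
  50 | 11-010  (sole → essential)
  53 | 110101  (sole → essential)
  58 | -11010,11-010
  63 | -11111  (sole → essential)
Essential prime implicants: -01011, -11111, 0-10-1, 000110, 01-011, 01-100, 100001, 100111, 101-00, 1011-0, 11-010, 110101
Petrick residual → -01101, -11010
Minimum SOP uses 14 PIs: b'cd'ef + b'cde'f + bcd'ef' + bcdef + a'cd'f + a'b'c'def' + a'bd'ef + a'bde'f' + ab'c'd'e'f + ab'c'def + ab'ce'f' + ab'cdf' + abd'ef' + abc'de'f

14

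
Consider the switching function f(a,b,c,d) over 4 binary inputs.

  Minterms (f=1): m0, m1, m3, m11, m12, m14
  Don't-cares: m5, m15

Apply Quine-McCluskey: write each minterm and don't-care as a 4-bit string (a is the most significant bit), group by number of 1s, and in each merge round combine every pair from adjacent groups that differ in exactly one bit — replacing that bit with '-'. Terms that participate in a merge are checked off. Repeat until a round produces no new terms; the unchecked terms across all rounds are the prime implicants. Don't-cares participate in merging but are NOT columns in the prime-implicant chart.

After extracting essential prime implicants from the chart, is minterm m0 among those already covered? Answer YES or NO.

YES

size-2^0 implicants → 0000(✓)  0001(✓)  0011(✓)  0101(✓)  1011(✓)  1100(✓)  1110(✓)  1111(✓)
size-2^1 implicants → -011  0-01  00-1  000-  1-11  11-0  111-
Unchecked terms (primes): -011, 0-01, 00-1, 000-, 1-11, 11-0, 111-
Minterm coverage:
  m0 ⊆ 000- [E]
  m1 ⊆ 0-01,00-1,000-
  m3 ⊆ -011,00-1
  m11 ⊆ -011,1-11
  m12 ⊆ 11-0 [E]
  m14 ⊆ 11-0,111-
E = {000-, 11-0}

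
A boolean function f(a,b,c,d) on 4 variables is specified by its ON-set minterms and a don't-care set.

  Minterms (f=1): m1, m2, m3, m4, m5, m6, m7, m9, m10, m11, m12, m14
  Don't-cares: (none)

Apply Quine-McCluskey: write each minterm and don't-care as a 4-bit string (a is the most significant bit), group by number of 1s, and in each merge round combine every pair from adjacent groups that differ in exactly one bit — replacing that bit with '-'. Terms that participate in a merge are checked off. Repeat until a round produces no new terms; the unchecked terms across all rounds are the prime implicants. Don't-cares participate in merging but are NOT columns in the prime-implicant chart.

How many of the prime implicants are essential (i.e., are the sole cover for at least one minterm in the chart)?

2

Round 0: 0001✓ 0010✓ 0011✓ 0100✓ 0101✓ 0110✓ 0111✓ 1001✓ 1010✓ 1011✓ 1100✓ 1110✓
Round 1: -001✓ -010✓ -011✓ -100✓ -110✓ 0-01✓ 0-10✓ 0-11✓ 00-1✓ 001-✓ 01-0✓ 01-1✓ 010-✓ 011-✓ 1-10✓ 10-1✓ 101-✓ 11-0✓
Round 2: --10 -0-1 -01- -1-0 0--1 0-1- 01--
PIs = {--10, -0-1, -01-, -1-0, 0--1, 0-1-, 01--}
Coverage chart:
  m1: -0-1,0--1
  m2: --10,-01-,0-1-
  m3: -0-1,-01-,0--1,0-1-
  m4: -1-0,01--
  m5: 0--1,01--
  m6: --10,-1-0,0-1-,01--
  m7: 0--1,0-1-,01--
  m9: -0-1 ←essential
  m10: --10,-01-
  m11: -0-1,-01-
  m12: -1-0 ←essential
  m14: --10,-1-0
Essential: -0-1, -1-0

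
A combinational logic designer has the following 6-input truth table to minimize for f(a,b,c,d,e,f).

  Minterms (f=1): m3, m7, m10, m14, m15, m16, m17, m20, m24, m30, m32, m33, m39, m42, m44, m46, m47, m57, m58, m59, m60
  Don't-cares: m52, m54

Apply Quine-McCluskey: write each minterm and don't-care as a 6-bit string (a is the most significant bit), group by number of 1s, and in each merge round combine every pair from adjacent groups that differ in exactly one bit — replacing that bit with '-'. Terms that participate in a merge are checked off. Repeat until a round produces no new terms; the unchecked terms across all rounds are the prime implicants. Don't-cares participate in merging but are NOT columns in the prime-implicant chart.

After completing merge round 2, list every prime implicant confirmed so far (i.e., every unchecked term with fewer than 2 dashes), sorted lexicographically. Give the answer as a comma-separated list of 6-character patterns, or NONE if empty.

Round 0: 000011✓ 000111✓ 001010✓ 001110✓ 001111✓ 010000✓ 010001✓ 010100✓ 011000✓ 011110✓ 100000✓ 100001✓ 100111✓ 101010✓ 101100✓ 101110✓ 101111✓ 110100✓ 110110✓ 111001✓ 111010✓ 111011✓ 111100✓
Round 1: -00111✓ -01010✓ -01110✓ -01111✓ -10100 0-1110 00-111✓ 000-11 001-10✓ 00111-✓ 01-000 010-00 01000- 1-1010 1-1100 10-111✓ 10000- 101-10✓ 1011-0 10111-✓ 11-100 1101-0 1110-1 11101-
Round 2: -0-111 -01-10 -0111-
PIs = {-0-111, -01-10, -0111-, -10100, 0-1110, 000-11, 01-000, 010-00, 01000-, 1-1010, 1-1100, 10000-, 1011-0, 11-100, 1101-0, 1110-1, 11101-}

-10100, 0-1110, 000-11, 01-000, 010-00, 01000-, 1-1010, 1-1100, 10000-, 1011-0, 11-100, 1101-0, 1110-1, 11101-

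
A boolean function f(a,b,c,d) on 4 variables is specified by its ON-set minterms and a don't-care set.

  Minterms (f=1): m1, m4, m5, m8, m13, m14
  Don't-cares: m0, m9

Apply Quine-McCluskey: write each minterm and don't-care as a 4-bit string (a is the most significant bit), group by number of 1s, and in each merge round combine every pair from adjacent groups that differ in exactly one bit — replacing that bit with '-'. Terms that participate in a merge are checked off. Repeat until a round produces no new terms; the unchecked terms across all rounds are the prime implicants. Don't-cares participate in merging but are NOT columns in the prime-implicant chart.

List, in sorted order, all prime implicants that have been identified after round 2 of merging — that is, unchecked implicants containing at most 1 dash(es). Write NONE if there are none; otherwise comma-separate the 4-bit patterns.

1110

[col 0] 0000*, 0001*, 0100*, 0101*, 1000*, 1001*, 1101*, 1110
[col 1] -000*, -001*, -101*, 0-00*, 0-01*, 000-*, 010-*, 1-01*, 100-*
[col 2] --01, -00-, 0-0-
Prime implicants: --01, -00-, 0-0-, 1110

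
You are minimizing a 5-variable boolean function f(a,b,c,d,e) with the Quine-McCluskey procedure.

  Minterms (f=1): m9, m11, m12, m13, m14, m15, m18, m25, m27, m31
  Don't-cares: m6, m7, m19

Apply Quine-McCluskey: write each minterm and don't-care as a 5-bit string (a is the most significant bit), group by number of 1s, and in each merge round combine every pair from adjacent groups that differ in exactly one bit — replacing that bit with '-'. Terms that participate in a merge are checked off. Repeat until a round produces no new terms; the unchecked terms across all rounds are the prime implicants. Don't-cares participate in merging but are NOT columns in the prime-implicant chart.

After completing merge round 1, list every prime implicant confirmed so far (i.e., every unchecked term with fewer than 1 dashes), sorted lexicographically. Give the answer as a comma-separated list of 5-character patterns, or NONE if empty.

[col 0] 00110*, 00111*, 01001*, 01011*, 01100*, 01101*, 01110*, 01111*, 10010*, 10011*, 11001*, 11011*, 11111*
[col 1] -1001*, -1011*, -1111*, 0-110*, 0-111*, 0011-*, 01-01*, 01-11*, 010-1*, 011-0*, 011-1*, 0110-*, 0111-*, 1-011, 1001-, 11-11*, 110-1*
[col 2] -1-11, -10-1, 0-11-, 01--1, 011--
Prime implicants: -1-11, -10-1, 0-11-, 01--1, 011--, 1-011, 1001-

NONE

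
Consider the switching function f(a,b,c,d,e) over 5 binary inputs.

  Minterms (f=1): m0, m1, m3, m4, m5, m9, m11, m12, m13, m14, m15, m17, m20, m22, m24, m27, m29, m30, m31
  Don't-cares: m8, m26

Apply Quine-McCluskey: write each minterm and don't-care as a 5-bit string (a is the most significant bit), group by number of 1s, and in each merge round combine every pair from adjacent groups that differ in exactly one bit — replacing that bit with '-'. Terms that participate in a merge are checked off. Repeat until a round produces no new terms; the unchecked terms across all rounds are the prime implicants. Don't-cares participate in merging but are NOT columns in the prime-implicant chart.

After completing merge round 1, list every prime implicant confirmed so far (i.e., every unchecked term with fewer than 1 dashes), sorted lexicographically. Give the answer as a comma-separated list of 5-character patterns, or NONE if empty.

NONE

[col 0] 00000*, 00001*, 00011*, 00100*, 00101*, 01000*, 01001*, 01011*, 01100*, 01101*, 01110*, 01111*, 10001*, 10100*, 10110*, 11000*, 11010*, 11011*, 11101*, 11110*, 11111*
[col 1] -0001, -0100, -1000, -1011*, -1101*, -1110*, -1111*, 0-000*, 0-001*, 0-011*, 0-100*, 0-101*, 00-00*, 00-01*, 000-1*, 0000-*, 0010-*, 01-00*, 01-01*, 01-11*, 010-1*, 0100-*, 011-0*, 011-1*, 0110-*, 0111-*, 1-110, 101-0, 11-10*, 11-11*, 110-0, 1101-*, 111-1*, 1111-*
[col 2] -1-11, -11-1, -111-, 0--00*, 0--01*, 0-0-1, 0-00-*, 0-10-*, 00-0-*, 01--1, 01-0-*, 011--, 11-1-
[col 3] 0--0-
Prime implicants: -0001, -0100, -1-11, -1000, -11-1, -111-, 0--0-, 0-0-1, 01--1, 011--, 1-110, 101-0, 11-1-, 110-0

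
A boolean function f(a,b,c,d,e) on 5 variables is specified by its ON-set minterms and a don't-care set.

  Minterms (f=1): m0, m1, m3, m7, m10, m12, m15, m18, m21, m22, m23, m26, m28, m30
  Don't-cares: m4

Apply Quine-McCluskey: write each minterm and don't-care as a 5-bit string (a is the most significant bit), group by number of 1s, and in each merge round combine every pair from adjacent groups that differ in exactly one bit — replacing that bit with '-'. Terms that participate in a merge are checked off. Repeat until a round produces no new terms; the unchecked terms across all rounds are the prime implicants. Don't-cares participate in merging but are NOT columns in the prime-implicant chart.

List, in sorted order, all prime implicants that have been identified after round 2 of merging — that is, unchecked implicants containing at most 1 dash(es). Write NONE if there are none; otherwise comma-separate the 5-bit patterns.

-0111, -1010, -1100, 0-100, 0-111, 00-00, 00-11, 000-1, 0000-, 101-1, 1011-, 111-0

size-2^0 implicants → 00000(✓)  00001(✓)  00011(✓)  00100(✓)  00111(✓)  01010(✓)  01100(✓)  01111(✓)  10010(✓)  10101(✓)  10110(✓)  10111(✓)  11010(✓)  11100(✓)  11110(✓)
size-2^1 implicants → -0111  -1010  -1100  0-100  0-111  00-00  00-11  000-1  0000-  1-010(✓)  1-110(✓)  10-10(✓)  101-1  1011-  11-10(✓)  111-0
size-2^2 implicants → 1--10
Unchecked terms (primes): -0111, -1010, -1100, 0-100, 0-111, 00-00, 00-11, 000-1, 0000-, 1--10, 101-1, 1011-, 111-0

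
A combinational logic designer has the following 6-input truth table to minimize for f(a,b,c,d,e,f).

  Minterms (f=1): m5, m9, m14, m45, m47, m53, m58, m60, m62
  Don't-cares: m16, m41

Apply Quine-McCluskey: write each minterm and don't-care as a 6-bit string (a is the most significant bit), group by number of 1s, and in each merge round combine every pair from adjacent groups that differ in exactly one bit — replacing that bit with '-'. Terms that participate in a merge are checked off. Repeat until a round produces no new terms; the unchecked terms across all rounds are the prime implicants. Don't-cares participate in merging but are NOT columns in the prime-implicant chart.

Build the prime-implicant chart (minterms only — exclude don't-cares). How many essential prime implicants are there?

7

Round 0: 000101 001001✓ 001110 010000 101001✓ 101101✓ 101111✓ 110101 111010✓ 111100✓ 111110✓
Round 1: -01001 101-01 1011-1 111-10 1111-0
PIs = {-01001, 000101, 001110, 010000, 101-01, 1011-1, 110101, 111-10, 1111-0}
Coverage chart:
  m5: 000101 ←essential
  m9: -01001 ←essential
  m14: 001110 ←essential
  m45: 101-01,1011-1
  m47: 1011-1 ←essential
  m53: 110101 ←essential
  m58: 111-10 ←essential
  m60: 1111-0 ←essential
  m62: 111-10,1111-0
Essential: -01001, 000101, 001110, 1011-1, 110101, 111-10, 1111-0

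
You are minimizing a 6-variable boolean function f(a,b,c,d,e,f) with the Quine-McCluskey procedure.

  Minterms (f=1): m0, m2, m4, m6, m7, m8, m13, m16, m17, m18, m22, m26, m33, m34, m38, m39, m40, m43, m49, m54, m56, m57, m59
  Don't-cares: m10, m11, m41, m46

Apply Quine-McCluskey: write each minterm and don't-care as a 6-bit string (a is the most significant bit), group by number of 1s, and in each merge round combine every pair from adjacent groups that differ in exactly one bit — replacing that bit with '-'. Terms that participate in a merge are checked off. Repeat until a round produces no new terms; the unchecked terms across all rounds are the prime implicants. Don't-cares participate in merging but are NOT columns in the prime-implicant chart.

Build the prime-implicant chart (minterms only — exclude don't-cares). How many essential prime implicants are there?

size-2^0 implicants → 000000(✓)  000010(✓)  000100(✓)  000110(✓)  000111(✓)  001000(✓)  001010(✓)  001011(✓)  001101  010000(✓)  010001(✓)  010010(✓)  010110(✓)  011010(✓)  100001(✓)  100010(✓)  100110(✓)  100111(✓)  101000(✓)  101001(✓)  101011(✓)  101110(✓)  110001(✓)  110110(✓)  111000(✓)  111001(✓)  111011(✓)
size-2^1 implicants → -00010(✓)  -00110(✓)  -00111(✓)  -01000  -01011  -10001  -10110(✓)  0-0000(✓)  0-0010(✓)  0-0110(✓)  0-1010(✓)  00-000(✓)  00-010(✓)  000-00(✓)  000-10(✓)  0000-0(✓)  0001-0(✓)  00011-(✓)  0010-0(✓)  00101-  01-010(✓)  010-10(✓)  0100-0(✓)  01000-  1-0001(✓)  1-0110(✓)  1-1000(✓)  1-1001(✓)  1-1011(✓)  10-001(✓)  10-110  100-10(✓)  10011-(✓)  1010-1(✓)  10100-(✓)  11-001(✓)  1110-1(✓)  11100-(✓)
size-2^2 implicants → --0110  -00-10  -0011-  0--010  0-0-10  0-00-0  00-0-0  000--0  1--001  1-10-1  1-100-
Unchecked terms (primes): --0110, -00-10, -0011-, -01000, -01011, -10001, 0--010, 0-0-10, 0-00-0, 00-0-0, 000--0, 00101-, 001101, 01000-, 1--001, 1-10-1, 1-100-, 10-110
Minterm coverage:
  m0 ⊆ 0-00-0,00-0-0,000--0
  m2 ⊆ -00-10,0--010,0-0-10,0-00-0,00-0-0,000--0
  m4 ⊆ 000--0 [E]
  m6 ⊆ --0110,-00-10,-0011-,0-0-10,000--0
  m7 ⊆ -0011- [E]
  m8 ⊆ -01000,00-0-0
  m13 ⊆ 001101 [E]
  m16 ⊆ 0-00-0,01000-
  m17 ⊆ -10001,01000-
  m18 ⊆ 0--010,0-0-10,0-00-0
  m22 ⊆ --0110,0-0-10
  m26 ⊆ 0--010 [E]
  m33 ⊆ 1--001 [E]
  m34 ⊆ -00-10 [E]
  m38 ⊆ --0110,-00-10,-0011-,10-110
  m39 ⊆ -0011- [E]
  m40 ⊆ -01000,1-100-
  m43 ⊆ -01011,1-10-1
  m49 ⊆ -10001,1--001
  m54 ⊆ --0110 [E]
  m56 ⊆ 1-100- [E]
  m57 ⊆ 1--001,1-10-1,1-100-
  m59 ⊆ 1-10-1 [E]
E = {--0110, -00-10, -0011-, 0--010, 000--0, 001101, 1--001, 1-10-1, 1-100-}

9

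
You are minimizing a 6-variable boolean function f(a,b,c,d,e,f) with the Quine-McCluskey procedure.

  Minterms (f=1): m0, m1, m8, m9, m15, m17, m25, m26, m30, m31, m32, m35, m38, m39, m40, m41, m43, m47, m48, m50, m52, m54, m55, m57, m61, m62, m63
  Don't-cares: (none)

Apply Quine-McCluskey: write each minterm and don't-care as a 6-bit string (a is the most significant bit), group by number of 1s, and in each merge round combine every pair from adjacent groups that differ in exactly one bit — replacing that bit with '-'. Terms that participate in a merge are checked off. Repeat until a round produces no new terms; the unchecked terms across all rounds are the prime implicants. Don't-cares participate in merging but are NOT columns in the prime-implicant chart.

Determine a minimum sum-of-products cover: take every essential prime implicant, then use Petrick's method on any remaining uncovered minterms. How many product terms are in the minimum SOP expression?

Round 0: 000000✓ 000001✓ 001000✓ 001001✓ 001111✓ 010001✓ 011001✓ 011010✓ 011110✓ 011111✓ 100000✓ 100011✓ 100110✓ 100111✓ 101000✓ 101001✓ 101011✓ 101111✓ 110000✓ 110010✓ 110100✓ 110110✓ 110111✓ 111001✓ 111101✓ 111110✓ 111111✓
Round 1: -00000✓ -01000✓ -01001✓ -01111✓ -11001✓ -11110✓ -11111✓ 0-0001✓ 0-1001✓ 0-1111✓ 00-000✓ 00-001✓ 00000-✓ 00100-✓ 01-001✓ 011-10 01111-✓ 1-0000 1-0110✓ 1-0111✓ 1-1001✓ 1-1111✓ 10-000✓ 10-011✓ 10-111✓ 100-11✓ 10011-✓ 101-11✓ 1010-1 10100-✓ 11-110✓ 11-111✓ 110-00✓ 110-10✓ 1100-0✓ 1101-0✓ 11011-✓ 111-01 1111-1 11111-✓
Round 2: --1001 --1111 -0-000 -0100- -1111- 0--001 00-00- 1--111 1-011- 10--11 11-11- 110--0
PIs = {--1001, --1111, -0-000, -0100-, -1111-, 0--001, 00-00-, 011-10, 1--111, 1-0000, 1-011-, 10--11, 1010-1, 11-11-, 110--0, 111-01, 1111-1}
Coverage chart:
  m0: -0-000,00-00-
  m1: 0--001,00-00-
  m8: -0-000,-0100-,00-00-
  m9: --1001,-0100-,0--001,00-00-
  m15: --1111 ←essential
  m17: 0--001 ←essential
  m25: --1001,0--001
  m26: 011-10 ←essential
  m30: -1111-,011-10
  m31: --1111,-1111-
  m32: -0-000,1-0000
  m35: 10--11 ←essential
  m38: 1-011- ←essential
  m39: 1--111,1-011-,10--11
  m40: -0-000,-0100-
  m41: --1001,-0100-,1010-1
  m43: 10--11,1010-1
  m47: --1111,1--111,10--11
  m48: 1-0000,110--0
  m50: 110--0 ←essential
  m52: 110--0 ←essential
  m54: 1-011-,11-11-,110--0
  m55: 1--111,1-011-,11-11-
  m57: --1001,111-01
  m61: 111-01,1111-1
  m62: -1111-,11-11-
  m63: --1111,-1111-,1--111,11-11-,1111-1
Essential: --1111, 0--001, 011-10, 1-011-, 10--11, 110--0
Petrick residual → --1001, -0-000, -1111-, 111-01
Min cover (10 terms): cd'e'f + cdef + b'd'e'f' + bcde + a'd'e'f + a'bcef' + ac'de + ab'ef + abc'f' + abce'f

10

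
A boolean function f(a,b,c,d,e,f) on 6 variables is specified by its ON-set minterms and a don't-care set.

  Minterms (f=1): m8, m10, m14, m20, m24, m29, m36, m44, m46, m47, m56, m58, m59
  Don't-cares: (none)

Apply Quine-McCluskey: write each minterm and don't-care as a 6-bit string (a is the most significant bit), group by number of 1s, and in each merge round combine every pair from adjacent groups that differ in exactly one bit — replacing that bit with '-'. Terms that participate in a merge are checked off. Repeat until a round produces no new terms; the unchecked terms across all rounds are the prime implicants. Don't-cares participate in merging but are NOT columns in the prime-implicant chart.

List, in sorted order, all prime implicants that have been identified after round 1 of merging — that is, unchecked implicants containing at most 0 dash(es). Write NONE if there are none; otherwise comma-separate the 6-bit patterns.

[col 0] 001000*, 001010*, 001110*, 010100, 011000*, 011101, 100100*, 101100*, 101110*, 101111*, 111000*, 111010*, 111011*
[col 1] -01110, -11000, 0-1000, 001-10, 0010-0, 10-100, 1011-0, 10111-, 1110-0, 11101-
Prime implicants: -01110, -11000, 0-1000, 001-10, 0010-0, 010100, 011101, 10-100, 1011-0, 10111-, 1110-0, 11101-

010100, 011101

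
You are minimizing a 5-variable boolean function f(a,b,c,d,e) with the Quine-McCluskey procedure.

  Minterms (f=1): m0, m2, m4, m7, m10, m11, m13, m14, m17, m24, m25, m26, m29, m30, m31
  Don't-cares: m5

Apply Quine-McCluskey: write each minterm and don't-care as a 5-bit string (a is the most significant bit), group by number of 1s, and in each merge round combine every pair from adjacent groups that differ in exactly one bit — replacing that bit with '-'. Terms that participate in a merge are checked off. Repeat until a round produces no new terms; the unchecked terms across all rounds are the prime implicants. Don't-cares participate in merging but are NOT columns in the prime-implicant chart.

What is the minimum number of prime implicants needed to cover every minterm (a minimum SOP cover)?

9

Round 0: 00000✓ 00010✓ 00100✓ 00101✓ 00111✓ 01010✓ 01011✓ 01101✓ 01110✓ 10001✓ 11000✓ 11001✓ 11010✓ 11101✓ 11110✓ 11111✓
Round 1: -1010✓ -1101 -1110✓ 0-010 0-101 00-00 000-0 001-1 0010- 01-10✓ 0101- 1-001 11-01 11-10✓ 110-0 1100- 111-1 1111-
Round 2: -1-10
PIs = {-1-10, -1101, 0-010, 0-101, 00-00, 000-0, 001-1, 0010-, 0101-, 1-001, 11-01, 110-0, 1100-, 111-1, 1111-}
Coverage chart:
  m0: 00-00,000-0
  m2: 0-010,000-0
  m4: 00-00,0010-
  m7: 001-1 ←essential
  m10: -1-10,0-010,0101-
  m11: 0101- ←essential
  m13: -1101,0-101
  m14: -1-10 ←essential
  m17: 1-001 ←essential
  m24: 110-0,1100-
  m25: 1-001,11-01,1100-
  m26: -1-10,110-0
  m29: -1101,11-01,111-1
  m30: -1-10,1111-
  m31: 111-1,1111-
Essential: -1-10, 001-1, 0101-, 1-001
Petrick residual → -1101, 0-010, 00-00, 110-0, 111-1
Min cover (9 terms): bde' + bcd'e + a'c'de' + a'b'd'e' + a'b'ce + a'bc'd + ac'd'e + abc'e' + abce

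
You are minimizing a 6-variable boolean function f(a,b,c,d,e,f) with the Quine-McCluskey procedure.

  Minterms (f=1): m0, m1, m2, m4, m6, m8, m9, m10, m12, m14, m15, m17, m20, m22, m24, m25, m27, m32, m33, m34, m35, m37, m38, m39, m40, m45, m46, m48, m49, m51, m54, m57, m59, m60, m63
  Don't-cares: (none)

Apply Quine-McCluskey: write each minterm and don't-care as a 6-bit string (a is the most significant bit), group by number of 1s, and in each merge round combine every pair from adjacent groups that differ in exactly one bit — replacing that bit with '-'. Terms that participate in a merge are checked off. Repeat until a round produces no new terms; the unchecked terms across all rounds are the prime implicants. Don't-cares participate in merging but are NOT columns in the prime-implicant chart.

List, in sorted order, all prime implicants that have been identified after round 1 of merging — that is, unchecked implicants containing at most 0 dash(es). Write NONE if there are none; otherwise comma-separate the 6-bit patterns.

[col 0] 000000*, 000001*, 000010*, 000100*, 000110*, 001000*, 001001*, 001010*, 001100*, 001110*, 001111*, 010001*, 010100*, 010110*, 011000*, 011001*, 011011*, 100000*, 100001*, 100010*, 100011*, 100101*, 100110*, 100111*, 101000*, 101101*, 101110*, 110000*, 110001*, 110011*, 110110*, 111001*, 111011*, 111100, 111111*
[col 1] -00000*, -00001*, -00010*, -00110*, -01000*, -01110*, -10001*, -10110*, -11001*, -11011*, 0-0001*, 0-0100*, 0-0110*, 0-1000*, 0-1001*, 00-000*, 00-001*, 00-010*, 00-100*, 00-110*, 000-00*, 000-10*, 0000-0*, 00000-*, 0001-0*, 001-00*, 001-10*, 0010-0*, 00100-*, 0011-0*, 00111-, 01-001*, 0101-0*, 0110-1*, 01100-*, 1-0000*, 1-0001*, 1-0011*, 1-0110*, 10-000*, 10-101, 10-110*, 100-01*, 100-10*, 100-11*, 1000-0*, 1000-1*, 10000-*, 10001-*, 1001-1*, 10011-*, 11-001*, 11-011*, 1100-1*, 11000-*, 111-11, 1110-1*
[col 2] --0001, --0110, -0-000, -0-110, -00-10, -000-0, -0000-, -1-001, -110-1, 0--001, 0-01-0, 0-100-, 00--00*, 00--10*, 00-0-0*, 00-00-, 00-1-0*, 000--0*, 001--0*, 1-00-1, 1-000-, 100--1, 100-1-, 1000--, 11-0-1
[col 3] 00---0
Prime implicants: --0001, --0110, -0-000, -0-110, -00-10, -000-0, -0000-, -1-001, -110-1, 0--001, 0-01-0, 0-100-, 00---0, 00-00-, 00111-, 1-00-1, 1-000-, 10-101, 100--1, 100-1-, 1000--, 11-0-1, 111-11, 111100

111100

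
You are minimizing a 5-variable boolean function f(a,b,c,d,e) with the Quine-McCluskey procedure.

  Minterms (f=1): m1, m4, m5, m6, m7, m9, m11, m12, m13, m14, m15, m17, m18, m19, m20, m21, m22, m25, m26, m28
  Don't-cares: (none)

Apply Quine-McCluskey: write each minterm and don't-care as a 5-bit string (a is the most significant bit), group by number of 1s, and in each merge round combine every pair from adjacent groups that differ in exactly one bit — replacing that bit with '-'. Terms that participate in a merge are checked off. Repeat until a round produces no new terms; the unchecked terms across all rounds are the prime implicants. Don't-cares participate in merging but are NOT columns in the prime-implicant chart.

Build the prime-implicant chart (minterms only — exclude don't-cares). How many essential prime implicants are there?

5

size-2^0 implicants → 00001(✓)  00100(✓)  00101(✓)  00110(✓)  00111(✓)  01001(✓)  01011(✓)  01100(✓)  01101(✓)  01110(✓)  01111(✓)  10001(✓)  10010(✓)  10011(✓)  10100(✓)  10101(✓)  10110(✓)  11001(✓)  11010(✓)  11100(✓)
size-2^1 implicants → -0001(✓)  -0100(✓)  -0101(✓)  -0110(✓)  -1001(✓)  -1100(✓)  0-001(✓)  0-100(✓)  0-101(✓)  0-110(✓)  0-111(✓)  00-01(✓)  001-0(✓)  001-1(✓)  0010-(✓)  0011-(✓)  01-01(✓)  01-11(✓)  010-1(✓)  011-0(✓)  011-1(✓)  0110-(✓)  0111-(✓)  1-001(✓)  1-010  1-100(✓)  10-01(✓)  10-10  100-1  1001-  101-0(✓)  1010-(✓)
size-2^2 implicants → --001  --100  -0-01  -01-0  -010-  0--01  0-1-0(✓)  0-1-1(✓)  0-10-(✓)  0-11-(✓)  001--(✓)  01--1  011--(✓)
size-2^3 implicants → 0-1--
Unchecked terms (primes): --001, --100, -0-01, -01-0, -010-, 0--01, 0-1--, 01--1, 1-010, 10-10, 100-1, 1001-
Minterm coverage:
  m1 ⊆ --001,-0-01,0--01
  m4 ⊆ --100,-01-0,-010-,0-1--
  m5 ⊆ -0-01,-010-,0--01,0-1--
  m6 ⊆ -01-0,0-1--
  m7 ⊆ 0-1-- [E]
  m9 ⊆ --001,0--01,01--1
  m11 ⊆ 01--1 [E]
  m12 ⊆ --100,0-1--
  m13 ⊆ 0--01,0-1--,01--1
  m14 ⊆ 0-1-- [E]
  m15 ⊆ 0-1--,01--1
  m17 ⊆ --001,-0-01,100-1
  m18 ⊆ 1-010,10-10,1001-
  m19 ⊆ 100-1,1001-
  m20 ⊆ --100,-01-0,-010-
  m21 ⊆ -0-01,-010-
  m22 ⊆ -01-0,10-10
  m25 ⊆ --001 [E]
  m26 ⊆ 1-010 [E]
  m28 ⊆ --100 [E]
E = {--001, --100, 0-1--, 01--1, 1-010}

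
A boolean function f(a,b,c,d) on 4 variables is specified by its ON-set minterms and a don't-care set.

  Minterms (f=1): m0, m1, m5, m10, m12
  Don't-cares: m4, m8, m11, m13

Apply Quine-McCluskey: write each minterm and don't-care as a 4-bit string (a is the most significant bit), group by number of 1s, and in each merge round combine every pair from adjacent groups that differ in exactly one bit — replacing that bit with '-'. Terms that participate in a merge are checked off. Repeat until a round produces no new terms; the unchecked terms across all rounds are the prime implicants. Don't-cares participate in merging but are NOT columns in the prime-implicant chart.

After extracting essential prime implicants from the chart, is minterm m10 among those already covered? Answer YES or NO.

NO

Round 0: 0000✓ 0001✓ 0100✓ 0101✓ 1000✓ 1010✓ 1011✓ 1100✓ 1101✓
Round 1: -000✓ -100✓ -101✓ 0-00✓ 0-01✓ 000-✓ 010-✓ 1-00✓ 10-0 101- 110-✓
Round 2: --00 -10- 0-0-
PIs = {--00, -10-, 0-0-, 10-0, 101-}
Coverage chart:
  m0: --00,0-0-
  m1: 0-0- ←essential
  m5: -10-,0-0-
  m10: 10-0,101-
  m12: --00,-10-
Essential: 0-0-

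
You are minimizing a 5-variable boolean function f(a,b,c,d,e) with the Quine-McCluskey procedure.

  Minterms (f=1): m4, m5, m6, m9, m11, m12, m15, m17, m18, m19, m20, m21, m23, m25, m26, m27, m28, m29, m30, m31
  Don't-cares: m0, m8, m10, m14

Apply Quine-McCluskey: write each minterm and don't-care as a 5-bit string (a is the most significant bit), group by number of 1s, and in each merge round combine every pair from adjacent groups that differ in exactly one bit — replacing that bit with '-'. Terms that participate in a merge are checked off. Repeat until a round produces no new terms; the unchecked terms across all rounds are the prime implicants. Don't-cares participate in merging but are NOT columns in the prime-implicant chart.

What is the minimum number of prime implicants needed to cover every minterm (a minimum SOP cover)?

7

size-2^0 implicants → 00000(✓)  00100(✓)  00101(✓)  00110(✓)  01000(✓)  01001(✓)  01010(✓)  01011(✓)  01100(✓)  01110(✓)  01111(✓)  10001(✓)  10010(✓)  10011(✓)  10100(✓)  10101(✓)  10111(✓)  11001(✓)  11010(✓)  11011(✓)  11100(✓)  11101(✓)  11110(✓)  11111(✓)
size-2^1 implicants → -0100(✓)  -0101(✓)  -1001(✓)  -1010(✓)  -1011(✓)  -1100(✓)  -1110(✓)  -1111(✓)  0-000(✓)  0-100(✓)  0-110(✓)  00-00(✓)  001-0(✓)  0010-(✓)  01-00(✓)  01-10(✓)  01-11(✓)  010-0(✓)  010-1(✓)  0100-(✓)  0101-(✓)  011-0(✓)  0111-(✓)  1-001(✓)  1-010(✓)  1-011(✓)  1-100(✓)  1-101(✓)  1-111(✓)  10-01(✓)  10-11(✓)  100-1(✓)  1001-(✓)  101-1(✓)  1010-(✓)  11-01(✓)  11-10(✓)  11-11(✓)  110-1(✓)  1101-(✓)  111-0(✓)  111-1(✓)  1110-(✓)  1111-(✓)
size-2^2 implicants → --100  -010-  -1-10(✓)  -1-11(✓)  -10-1  -101-(✓)  -11-0  -111-(✓)  0--00  0-1-0  01--0  01-1-(✓)  010--  1--01(✓)  1--11(✓)  1-0-1(✓)  1-01-  1-1-1(✓)  1-10-  10--1(✓)  11--1(✓)  11-1-(✓)  111--
size-2^3 implicants → -1-1-  1---1
Unchecked terms (primes): --100, -010-, -1-1-, -10-1, -11-0, 0--00, 0-1-0, 01--0, 010--, 1---1, 1-01-, 1-10-, 111--
Minterm coverage:
  m4 ⊆ --100,-010-,0--00,0-1-0
  m5 ⊆ -010- [E]
  m6 ⊆ 0-1-0 [E]
  m9 ⊆ -10-1,010--
  m11 ⊆ -1-1-,-10-1,010--
  m12 ⊆ --100,-11-0,0--00,0-1-0,01--0
  m15 ⊆ -1-1- [E]
  m17 ⊆ 1---1 [E]
  m18 ⊆ 1-01- [E]
  m19 ⊆ 1---1,1-01-
  m20 ⊆ --100,-010-,1-10-
  m21 ⊆ -010-,1---1,1-10-
  m23 ⊆ 1---1 [E]
  m25 ⊆ -10-1,1---1
  m26 ⊆ -1-1-,1-01-
  m27 ⊆ -1-1-,-10-1,1---1,1-01-
  m28 ⊆ --100,-11-0,1-10-,111--
  m29 ⊆ 1---1,1-10-,111--
  m30 ⊆ -1-1-,-11-0,111--
  m31 ⊆ -1-1-,1---1,111--
E = {-010-, -1-1-, 0-1-0, 1---1, 1-01-}
Petrick residual → --100, -10-1
Cover = cd'e' + b'cd' + bd + bc'e + a'ce' + ae + ac'd  |cover|=7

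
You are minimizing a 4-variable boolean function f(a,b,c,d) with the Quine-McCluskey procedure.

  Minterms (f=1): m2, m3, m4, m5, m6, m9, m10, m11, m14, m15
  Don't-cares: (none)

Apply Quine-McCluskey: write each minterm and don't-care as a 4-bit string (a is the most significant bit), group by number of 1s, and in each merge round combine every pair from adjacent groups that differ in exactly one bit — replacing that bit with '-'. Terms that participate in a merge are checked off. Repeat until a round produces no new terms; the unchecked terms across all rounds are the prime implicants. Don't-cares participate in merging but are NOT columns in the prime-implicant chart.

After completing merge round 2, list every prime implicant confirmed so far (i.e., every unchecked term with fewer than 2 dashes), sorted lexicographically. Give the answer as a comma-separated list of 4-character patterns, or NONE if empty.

01-0, 010-, 10-1

Round 0: 0010✓ 0011✓ 0100✓ 0101✓ 0110✓ 1001✓ 1010✓ 1011✓ 1110✓ 1111✓
Round 1: -010✓ -011✓ -110✓ 0-10✓ 001-✓ 01-0 010- 1-10✓ 1-11✓ 10-1 101-✓ 111-✓
Round 2: --10 -01- 1-1-
PIs = {--10, -01-, 01-0, 010-, 1-1-, 10-1}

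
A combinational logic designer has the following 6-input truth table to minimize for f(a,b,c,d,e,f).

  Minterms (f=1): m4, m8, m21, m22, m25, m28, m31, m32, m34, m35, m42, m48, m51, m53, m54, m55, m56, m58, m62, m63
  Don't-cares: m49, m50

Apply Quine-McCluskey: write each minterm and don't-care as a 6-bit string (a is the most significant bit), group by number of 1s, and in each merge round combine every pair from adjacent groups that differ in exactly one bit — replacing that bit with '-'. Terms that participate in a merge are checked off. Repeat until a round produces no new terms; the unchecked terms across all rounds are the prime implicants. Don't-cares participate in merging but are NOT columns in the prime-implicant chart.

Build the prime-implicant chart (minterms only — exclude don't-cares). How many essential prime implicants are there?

11

Round 0: 000100 001000 010101✓ 010110✓ 011001 011100 011111✓ 100000✓ 100010✓ 100011✓ 101010✓ 110000✓ 110001✓ 110010✓ 110011✓ 110101✓ 110110✓ 110111✓ 111000✓ 111010✓ 111110✓ 111111✓
Round 1: -10101 -10110 -11111 1-0000✓ 1-0010✓ 1-0011✓ 1-1010✓ 10-010✓ 1000-0✓ 10001-✓ 11-000✓ 11-010✓ 11-110✓ 11-111✓ 110-01✓ 110-10✓ 110-11✓ 1100-0✓ 1100-1✓ 11000-✓ 11001-✓ 1101-1✓ 11011-✓ 111-10✓ 1110-0✓ 11111-✓
Round 2: 1--010 1-00-0 1-001- 11--10 11-0-0 11-11- 110--1 110-1- 1100--
PIs = {-10101, -10110, -11111, 000100, 001000, 011001, 011100, 1--010, 1-00-0, 1-001-, 11--10, 11-0-0, 11-11-, 110--1, 110-1-, 1100--}
Coverage chart:
  m4: 000100 ←essential
  m8: 001000 ←essential
  m21: -10101 ←essential
  m22: -10110 ←essential
  m25: 011001 ←essential
  m28: 011100 ←essential
  m31: -11111 ←essential
  m32: 1-00-0 ←essential
  m34: 1--010,1-00-0,1-001-
  m35: 1-001- ←essential
  m42: 1--010 ←essential
  m48: 1-00-0,11-0-0,1100--
  m51: 1-001-,110--1,110-1-,1100--
  m53: -10101,110--1
  m54: -10110,11--10,11-11-,110-1-
  m55: 11-11-,110--1,110-1-
  m56: 11-0-0 ←essential
  m58: 1--010,11--10,11-0-0
  m62: 11--10,11-11-
  m63: -11111,11-11-
Essential: -10101, -10110, -11111, 000100, 001000, 011001, 011100, 1--010, 1-00-0, 1-001-, 11-0-0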